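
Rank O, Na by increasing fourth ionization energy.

O < Na

After 3 electrons have been removed, what remains? O³⁺ still has 3 valence electrons; Na³⁺ is already 2 electrons into the core.
Pulling an electron out of a noble-gas core costs far more than removing a remaining valence electron, so Na sits at the high end of IE_4.
The numbers (kJ/mol): O 7469, Na 9543.
Overall IE_4 order: O < Na.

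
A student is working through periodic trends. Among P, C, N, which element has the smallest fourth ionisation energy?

Consider each +3 ion: P³⁺ still has 2 valence electrons; C³⁺ still has 1 valence electron; N³⁺ still has 2 valence electrons.
All are still removing valence electrons, so compare the +3 ions as you would atoms: IE_4 generally rises across a period (higher Z_eff) and falls down a group (larger shell), subject to the usual subshell exceptions.
Valence configurations: P³⁺ [Ne]3s², C³⁺ [He]2s¹, N³⁺ [He]2s².
The numbers (kJ/mol): P 4964, C 6223, N 7475.
Putting it together, IE_4: P < C < N.

P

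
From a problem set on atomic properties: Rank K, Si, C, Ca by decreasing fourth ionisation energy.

After 3 electrons have been removed, what remains? K³⁺ is already 2 electrons into the core; Si³⁺ still has 1 valence electron; C³⁺ still has 1 valence electron; Ca³⁺ is already 1 electron into the core.
Usually core removal costs more than valence removal, but here the competition is close: a tightly held n=2 valence electron can cost more to remove than an n=3 core electron, so the actual values have to decide it.
Valence configurations: Si³⁺ [Ne]3s¹, C³⁺ [He]2s¹.
The numbers (kJ/mol): K 5877, Si 4356, C 6223, Ca 6491.
So the fourth ionization energies run Si < K < C < Ca.

Ca > C > K > Si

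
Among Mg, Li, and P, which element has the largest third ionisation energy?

Consider each +2 ion: Mg²⁺ is the bare [Ne] core; Li²⁺ is already 1 electron into the core; P²⁺ still has 3 valence electrons.
Pulling an electron out of a noble-gas core costs far more than removing a remaining valence electron, so Mg and Li sit at the high end of IE_3.
The numbers (kJ/mol): Mg 7733, Li 11815, P 2914.
Hence IE_3: P < Mg < Li.

Li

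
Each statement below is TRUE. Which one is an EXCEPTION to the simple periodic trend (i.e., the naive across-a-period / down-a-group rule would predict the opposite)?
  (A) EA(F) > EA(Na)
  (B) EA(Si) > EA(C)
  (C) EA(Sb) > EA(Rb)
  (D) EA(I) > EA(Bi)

(B)

The general trend: electron affinity increases across a period and decreases down a group.
(A) F (period 2, group 17) vs Na (period 3, group 1): the stated order agrees with the simple trend.
(B) Si (period 3, group 14) vs C (period 2, group 14): the stated order contradicts the simple trend.
(C) Sb (period 5, group 15) vs Rb (period 5, group 1): the stated order agrees with the simple trend.
(D) I (period 5, group 17) vs Bi (period 6, group 15): the stated order agrees with the simple trend.
The exception is (B): Si's larger, more diffuse 3p orbitals accept an added electron slightly more readily than C's compact 2p.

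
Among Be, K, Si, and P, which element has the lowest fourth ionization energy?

Si

After 3 electrons have been removed, what remains? Be³⁺ is already 1 electron into the core; K³⁺ is already 2 electrons into the core; Si³⁺ still has 1 valence electron; P³⁺ still has 2 valence electrons.
Pulling an electron out of a noble-gas core costs far more than removing a remaining valence electron, so K and Be sit at the high end of IE_4.
Valence configurations: Si³⁺ [Ne]3s¹, P³⁺ [Ne]3s².
Approximate IE_4 values (kJ/mol): Be 21007, K 5877, Si 4356, P 4964.
Overall IE_4 order: Si < P < K < Be.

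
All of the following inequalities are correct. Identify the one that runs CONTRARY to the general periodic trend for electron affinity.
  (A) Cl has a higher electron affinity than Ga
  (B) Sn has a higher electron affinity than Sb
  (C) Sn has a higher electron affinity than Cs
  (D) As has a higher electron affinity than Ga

(B)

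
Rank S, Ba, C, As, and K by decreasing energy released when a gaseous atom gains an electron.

C is in period 2, group 14; S is in period 3, group 16; K is in period 4, group 1; As is in period 4, group 15; Ba is in period 6, group 2.
Atoms with high Z_eff and room in the valence shell (especially the halogens) have the most exothermic electron affinities.
These span different periods and groups, so the two trends combine.
K > Ba: the two effects oppose for this pair; the down-group effect wins (48 vs 14 kJ/mol).
As > K: As lies to the right of K in period 4, so the across-period effect alone puts As higher.
C > As: the two effects oppose for this pair; the down-group effect wins (122 vs 78 kJ/mol).
S > C: period and group pull opposite ways; the across-period shift dominates (200 vs 122 kJ/mol).
For reference (kJ/mol): C 122, S 200, K 48, As 78, Ba 14.
So from highest to lowest: S > C > As > K > Ba.

S, C, As, K, Ba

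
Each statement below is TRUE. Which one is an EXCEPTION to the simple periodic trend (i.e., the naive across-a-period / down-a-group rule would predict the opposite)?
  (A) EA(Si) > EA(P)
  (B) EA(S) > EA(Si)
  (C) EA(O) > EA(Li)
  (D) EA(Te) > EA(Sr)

(A)

The general trend: electron affinity increases across a period and decreases down a group.
(A) Si (period 3, group 14) vs P (period 3, group 15): the stated order contradicts the simple trend.
(B) S (period 3, group 16) vs Si (period 3, group 14): the stated order agrees with the simple trend.
(C) O (period 2, group 16) vs Li (period 2, group 1): the stated order agrees with the simple trend.
(D) Te (period 5, group 16) vs Sr (period 5, group 2): the stated order agrees with the simple trend.
The exception is (A): adding an electron to P's half-filled 3p³ is unfavourable, so Si (3p²) has the more exothermic EA.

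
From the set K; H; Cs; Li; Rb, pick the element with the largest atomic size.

Cs

H is in period 1, group 1; Li is in period 2, group 1; K is in period 4, group 1; Rb is in period 5, group 1; Cs is in period 6, group 1.
Across a period the added protons contract the valence shell; down a group each new principal shell makes the atom larger.
All are in group 1, so atomic radius increases down the group.
The largest atomic size among these belongs to Cs.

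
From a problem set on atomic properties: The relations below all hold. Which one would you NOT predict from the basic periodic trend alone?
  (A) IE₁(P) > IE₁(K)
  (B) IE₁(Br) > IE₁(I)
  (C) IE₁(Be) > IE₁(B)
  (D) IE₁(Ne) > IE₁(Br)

The general trend: first ionisation energy increases across a period and decreases down a group.
(A) P (period 3, group 15) vs K (period 4, group 1): the stated order agrees with the simple trend.
(B) Br (period 4, group 17) vs I (period 5, group 17): the stated order agrees with the simple trend.
(C) Be (period 2, group 2) vs B (period 2, group 13): the stated order contradicts the simple trend.
(D) Ne (period 2, group 18) vs Br (period 4, group 17): the stated order agrees with the simple trend.
The exception is (C): removing B's lone 2p electron is easier than breaking Be's filled 2s².

(C)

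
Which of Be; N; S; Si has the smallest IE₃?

Si

Consider each +2 ion: Be²⁺ is the bare [He] core; N²⁺ still has 3 valence electrons; S²⁺ still has 4 valence electrons; Si²⁺ still has 2 valence electrons.
Breaking into a closed-shell core is much more expensive than removing a leftover valence electron — Be has the largest IE_3 here.
Valence configurations: N²⁺ [He]2s²2p¹, S²⁺ [Ne]3s²3p², Si²⁺ [Ne]3s².
The numbers (kJ/mol): Be 14849, N 4578, S 3357, Si 3232.
So the third ionization energies run Si < S < N < Be.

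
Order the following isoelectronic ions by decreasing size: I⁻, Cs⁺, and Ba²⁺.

All of these have 54 electrons, so size is governed by nuclear charge alone: the more protons, the stronger the pull on the same electron cloud, and the smaller the ion.
Nuclear charges: Ba²⁺ (Z=56), Cs⁺ (Z=55), I⁻ (Z=53).
Largest to smallest: I⁻ > Cs⁺ > Ba²⁺.

I⁻, Cs⁺, Ba²⁺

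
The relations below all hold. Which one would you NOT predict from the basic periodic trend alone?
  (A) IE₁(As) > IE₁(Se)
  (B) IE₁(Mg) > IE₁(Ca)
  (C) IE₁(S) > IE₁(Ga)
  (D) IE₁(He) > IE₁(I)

(A)

The general trend: IE₁ increases across a period and decreases down a group.
(A) As (period 4, group 15) vs Se (period 4, group 16): the stated order contradicts the simple trend.
(B) Mg (period 3, group 2) vs Ca (period 4, group 2): the stated order agrees with the simple trend.
(C) S (period 3, group 16) vs Ga (period 4, group 13): the stated order agrees with the simple trend.
(D) He (period 1, group 18) vs I (period 5, group 17): the stated order agrees with the simple trend.
The exception is (A): Se (4p⁴) ionizes more easily than half-filled As (4p³).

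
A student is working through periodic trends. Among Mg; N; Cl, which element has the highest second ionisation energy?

N

Consider each +1 ion: Mg⁺ still has 1 valence electron; N⁺ still has 4 valence electrons; Cl⁺ still has 6 valence electrons.
All are still removing valence electrons, so compare the +1 ions as you would atoms: IE_2 generally rises across a period (higher Z_eff) and falls down a group (larger shell), subject to the usual subshell exceptions.
Valence configurations: Mg⁺ [Ne]3s¹, N⁺ [He]2s²2p², Cl⁺ [Ne]3s²3p⁴.
The numbers (kJ/mol): Mg 1451, N 2856, Cl 2298.
Putting it together, IE_2: Mg < Cl < N.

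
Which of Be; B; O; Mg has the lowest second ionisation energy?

IE_2 is the cost of taking one more electron from the +1 cation: Be⁺ still has 1 valence electron; B⁺ still has 2 valence electrons; O⁺ still has 5 valence electrons; Mg⁺ still has 1 valence electron.
All are still removing valence electrons, so compare the +1 ions as you would atoms: IE_2 generally rises across a period (higher Z_eff) and falls down a group (larger shell), subject to the usual subshell exceptions.
Valence configurations: Be⁺ [He]2s¹, B⁺ [He]2s², O⁺ [He]2s²2p³, Mg⁺ [Ne]3s¹.
Tabulated IE_2 (kJ/mol): Be 1757, B 2427, O 3388, Mg 1451.
So the second ionization energies run Mg < Be < B < O.

Mg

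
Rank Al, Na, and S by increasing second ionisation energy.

The second ionization energy removes an electron from the +1 ion. For each element: Al⁺ still has 2 valence electrons; Na⁺ is the bare [Ne] core; S⁺ still has 5 valence electrons.
Pulling an electron out of a noble-gas core costs far more than removing a remaining valence electron, so Na sits at the high end of IE_2.
Valence configurations: Al⁺ [Ne]3s², S⁺ [Ne]3s²3p³.
The numbers (kJ/mol): Al 1817, Na 4562, S 2252.
Overall IE_2 order: Al < S < Na.

Al < S < Na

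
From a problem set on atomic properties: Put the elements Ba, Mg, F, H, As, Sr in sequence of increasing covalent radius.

H < F < As < Mg < Sr < Ba

H is in period 1, group 1; F is in period 2, group 17; Mg is in period 3, group 2; As is in period 4, group 15; Sr is in period 5, group 2; Ba is in period 6, group 2.
Radius decreases left→right (rising Z_eff, same n) and increases top→bottom (higher n).
These span different periods and groups, so the two trends combine.
F > H: period and group pull opposite ways; the down-group shift dominates (64 vs 32 pm).
As > F: both effects reinforce here, so As is clearly the larger of the two.
Mg > As: the two effects oppose for this pair; the across-period effect wins (139 vs 121 pm).
Sr > Mg: they share group 2; the group trend gives Sr the larger value.
Ba > Sr: they share group 2; the group trend gives Ba the larger value.
Tabulated atomic radius (pm): H 32, F 64, Mg 139, As 121, Sr 185, Ba 196.
So from smallest to largest: H < F < As < Mg < Sr < Ba.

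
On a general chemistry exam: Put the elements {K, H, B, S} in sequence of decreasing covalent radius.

K, S, B, H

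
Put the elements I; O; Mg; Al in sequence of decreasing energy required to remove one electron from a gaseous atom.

O, I, Mg, Al

Across a period the outer electron is held more tightly (higher IE₁); down a group it sits in a higher shell, more shielded, and comes off more easily.
These span different periods and groups, so the two trends combine.
Mg > Al: this pair runs against the simple trend — see the exception note.
I > Mg: the two effects oppose for this pair; the across-period effect wins (1008 vs 738 kJ/mol).
O > I: the two effects oppose for this pair; the down-group effect wins (1314 vs 1008 kJ/mol).
Note the exception: Mg has a higher first ionization energy than Al, contrary to the simple trend — Al's single 3p electron is easier to remove than one from Mg's filled 3s².
Approximate values (kJ/mol): O 1314, Mg 738, Al 578, I 1008.
So from highest to lowest: O > I > Mg > Al.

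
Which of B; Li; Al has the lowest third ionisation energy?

The third ionization energy removes an electron from the +2 ion. For each element: B²⁺ still has 1 valence electron; Li²⁺ is already 1 electron into the core; Al²⁺ still has 1 valence electron.
Core electrons are held far more tightly than valence electrons, so Li tops the IE_3 order.
Valence configurations: B²⁺ [He]2s¹, Al²⁺ [Ne]3s¹.
Approximate IE_3 values (kJ/mol): B 3660, Li 11815, Al 2745.
So the third ionization energies run Al < B < Li.

Al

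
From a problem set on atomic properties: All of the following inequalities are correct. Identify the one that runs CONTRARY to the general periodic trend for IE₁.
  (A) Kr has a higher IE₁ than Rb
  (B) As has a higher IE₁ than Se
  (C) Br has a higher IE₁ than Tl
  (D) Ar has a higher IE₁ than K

(B)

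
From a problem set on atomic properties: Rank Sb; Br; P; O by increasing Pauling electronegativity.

Sb, P, Br, O

O is in period 2, group 16; P is in period 3, group 15; Br is in period 4, group 17; Sb is in period 5, group 15.
Smaller atoms with higher effective nuclear charge are more electronegative.
Neither a single period nor a single group — weigh both effects.
P > Sb: P sits above Sb in group 15, so the down-group effect alone puts P higher.
Br > P: period and group pull opposite ways; the across-period shift dominates (2.96 vs 2.19).
O > Br: period and group pull opposite ways; the down-group shift dominates (3.44 vs 2.96).
Approximate values (Pauling): O 3.44, P 2.19, Br 2.96, Sb 2.05.
So from lowest to highest: Sb < P < Br < O.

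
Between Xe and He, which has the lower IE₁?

Xe

He is in period 1, group 18; Xe is in period 5, group 18.
Across a period the outer electron is held more tightly (higher IE₁); down a group it sits in a higher shell, more shielded, and comes off more easily.
All are in group 18, so first ionization energy increases up the group.
So Xe has the lower IE₁ (Xe < He).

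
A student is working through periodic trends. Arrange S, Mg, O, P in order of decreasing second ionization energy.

The second ionization energy removes an electron from the +1 ion. For each element: S⁺ still has 5 valence electrons; Mg⁺ still has 1 valence electron; O⁺ still has 5 valence electrons; P⁺ still has 4 valence electrons.
All are still removing valence electrons, so compare the +1 ions as you would atoms: IE_2 generally rises across a period (higher Z_eff) and falls down a group (larger shell), subject to the usual subshell exceptions.
Valence configurations: S⁺ [Ne]3s²3p³, Mg⁺ [Ne]3s¹, O⁺ [He]2s²2p³, P⁺ [Ne]3s²3p².
The numbers (kJ/mol): S 2252, Mg 1451, O 3388, P 1907.
So the second ionization energies run Mg < P < S < O.

O > S > P > Mg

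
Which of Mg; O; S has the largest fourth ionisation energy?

IE_4 is the cost of taking one more electron from the +3 cation: Mg³⁺ is already 1 electron into the core; O³⁺ still has 3 valence electrons; S³⁺ still has 3 valence electrons.
Core electrons are held far more tightly than valence electrons, so Mg tops the IE_4 order.
Valence configurations: O³⁺ [He]2s²2p¹, S³⁺ [Ne]3s²3p¹.
Approximate IE_4 values (kJ/mol): Mg 10543, O 7469, S 4556.
Hence IE_4: S < O < Mg.

Mg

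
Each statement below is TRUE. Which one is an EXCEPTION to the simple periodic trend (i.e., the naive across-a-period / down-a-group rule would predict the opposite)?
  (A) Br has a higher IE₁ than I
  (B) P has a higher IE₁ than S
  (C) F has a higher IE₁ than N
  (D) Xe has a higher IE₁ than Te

The general trend: IE₁ increases across a period and decreases down a group.
(A) Br (period 4, group 17) vs I (period 5, group 17): the stated order agrees with the simple trend.
(B) P (period 3, group 15) vs S (period 3, group 16): the stated order contradicts the simple trend.
(C) F (period 2, group 17) vs N (period 2, group 15): the stated order agrees with the simple trend.
(D) Xe (period 5, group 18) vs Te (period 5, group 16): the stated order agrees with the simple trend.
The exception is (B): S (3p⁴) ionizes more easily than half-filled P (3p³) because the paired 3p electron in S is pushed out by e⁻–e⁻ repulsion.

(B)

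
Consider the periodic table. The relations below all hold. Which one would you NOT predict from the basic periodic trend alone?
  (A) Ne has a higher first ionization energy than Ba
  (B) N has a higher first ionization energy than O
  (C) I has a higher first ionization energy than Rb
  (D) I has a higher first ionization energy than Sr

The general trend: first ionization energy increases across a period and decreases down a group.
(A) Ne (period 2, group 18) vs Ba (period 6, group 2): the stated order agrees with the simple trend.
(B) N (period 2, group 15) vs O (period 2, group 16): the stated order contradicts the simple trend.
(C) I (period 5, group 17) vs Rb (period 5, group 1): the stated order agrees with the simple trend.
(D) I (period 5, group 17) vs Sr (period 5, group 2): the stated order agrees with the simple trend.
The exception is (B): pairing an electron in O's 2p⁴ costs repulsion energy, so O ionizes more easily than half-filled N (2p³).

(B)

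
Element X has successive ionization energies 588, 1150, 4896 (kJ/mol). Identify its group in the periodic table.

Group 2

Look for the largest jump between consecutive ionization energies: IE3/IE2 ≈ 4.3, far larger than any earlier ratio.
That jump marks the point where a core electron is being removed. So the atom has 2 valence electrons.
A main-group element with 2 valence electrons is in group 2.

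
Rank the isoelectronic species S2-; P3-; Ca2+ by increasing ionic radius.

Ca2+ < S2- < P3-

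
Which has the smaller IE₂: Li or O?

O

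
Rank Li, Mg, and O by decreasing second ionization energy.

Li, O, Mg

IE_2 is the cost of taking one more electron from the +1 cation: Li⁺ is the bare [He] core; Mg⁺ still has 1 valence electron; O⁺ still has 5 valence electrons.
Core electrons are held far more tightly than valence electrons, so Li tops the IE_2 order.
Valence configurations: Mg⁺ [Ne]3s¹, O⁺ [He]2s²2p³.
The numbers (kJ/mol): Li 7298, Mg 1451, O 3388.
Hence IE_2: Mg < O < Li.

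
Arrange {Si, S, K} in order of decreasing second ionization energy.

K > S > Si

IE_2 is the cost of taking one more electron from the +1 cation: Si⁺ still has 3 valence electrons; S⁺ still has 5 valence electrons; K⁺ is the bare [Ar] core.
Core electrons are held far more tightly than valence electrons, so K tops the IE_2 order.
Valence configurations: Si⁺ [Ne]3s²3p¹, S⁺ [Ne]3s²3p³.
The numbers (kJ/mol): Si 1577, S 2252, K 3052.
Hence IE_2: Si < S < K.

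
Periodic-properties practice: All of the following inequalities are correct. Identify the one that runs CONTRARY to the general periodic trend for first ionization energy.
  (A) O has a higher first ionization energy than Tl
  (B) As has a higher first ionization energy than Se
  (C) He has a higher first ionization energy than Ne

The general trend: first ionization energy increases across a period and decreases down a group.
(A) O (period 2, group 16) vs Tl (period 6, group 13): the stated order agrees with the simple trend.
(B) As (period 4, group 15) vs Se (period 4, group 16): the stated order contradicts the simple trend.
(C) He (period 1, group 18) vs Ne (period 2, group 18): the stated order agrees with the simple trend.
The exception is (B): Se (4p⁴) ionizes more easily than half-filled As (4p³).

(B)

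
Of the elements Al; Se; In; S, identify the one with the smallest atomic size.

Moving right in a period, electrons are added to the same shell under a stronger nuclear pull, so atoms get smaller; moving down, a new shell is opened and atoms get larger.
Neither a single period nor a single group — weigh both effects.
Se > S: Se sits below S in group 16, so the down-group effect alone puts Se larger.
Al > Se: period and group pull opposite ways; the across-period shift dominates (126 vs 116 pm).
In > Al: they share group 13; the group trend gives In the larger value.
For reference (pm): Al 126, S 103, Se 116, In 142.
The smallest atomic size among these belongs to S.

S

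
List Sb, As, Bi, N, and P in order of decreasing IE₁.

N is in period 2, group 15; P is in period 3, group 15; As is in period 4, group 15; Sb is in period 5, group 15; Bi is in period 6, group 15.
Removing the outermost electron gets harder across a period and easier down a group.
All are in group 15, so first ionization energy increases up the group.
So from highest to lowest: N > P > As > Sb > Bi.

N > P > As > Sb > Bi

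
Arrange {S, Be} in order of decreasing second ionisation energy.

IE_2 is the cost of taking one more electron from the +1 cation: S⁺ still has 5 valence electrons; Be⁺ still has 1 valence electron.
All are still removing valence electrons, so compare the +1 ions as you would atoms: IE_2 generally rises across a period (higher Z_eff) and falls down a group (larger shell), subject to the usual subshell exceptions.
Valence configurations: S⁺ [Ne]3s²3p³, Be⁺ [He]2s¹.
Tabulated IE_2 (kJ/mol): S 2252, Be 1757.
Overall IE_2 order: Be < S.

S > Be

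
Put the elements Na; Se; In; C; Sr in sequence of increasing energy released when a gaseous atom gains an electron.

Sr < In < Na < C < Se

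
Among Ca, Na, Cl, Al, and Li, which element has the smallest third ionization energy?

IE_3 is the cost of taking one more electron from the +2 cation: Ca²⁺ is the bare [Ar] core; Na²⁺ is already 1 electron into the core; Cl²⁺ still has 5 valence electrons; Al²⁺ still has 1 valence electron; Li²⁺ is already 1 electron into the core.
Breaking into a closed-shell core is much more expensive than removing a leftover valence electron — Ca, Na and Li have the largest IE_3 here.
Valence configurations: Cl²⁺ [Ne]3s²3p³, Al²⁺ [Ne]3s¹.
Approximate IE_3 values (kJ/mol): Ca 4912, Na 6910, Cl 3822, Al 2745, Li 11815.
Overall IE_3 order: Al < Cl < Ca < Na < Li.

Al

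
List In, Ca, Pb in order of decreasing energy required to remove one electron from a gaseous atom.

Ca is in period 4, group 2; In is in period 5, group 13; Pb is in period 6, group 14.
Removing the outermost electron gets harder across a period and easier down a group.
These sit on a diagonal, where the across-period and down-group effects partly cancel.
Ca > In: period and group pull opposite ways; the down-group shift dominates (590 vs 558 kJ/mol).
Pb > Ca: period and group pull opposite ways; the across-period shift dominates (716 vs 590 kJ/mol).
Tabulated first ionization energy (kJ/mol): Ca 590, In 558, Pb 716.
So from highest to lowest: Pb > Ca > In.

Pb > Ca > In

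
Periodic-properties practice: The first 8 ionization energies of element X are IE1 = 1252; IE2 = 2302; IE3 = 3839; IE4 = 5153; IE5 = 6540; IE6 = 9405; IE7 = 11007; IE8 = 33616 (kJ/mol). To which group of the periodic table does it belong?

Group 17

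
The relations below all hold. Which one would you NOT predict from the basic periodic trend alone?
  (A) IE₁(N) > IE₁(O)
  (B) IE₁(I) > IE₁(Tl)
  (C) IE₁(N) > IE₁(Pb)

The general trend: IE₁ increases across a period and decreases down a group.
(A) N (period 2, group 15) vs O (period 2, group 16): the stated order contradicts the simple trend.
(B) I (period 5, group 17) vs Tl (period 6, group 13): the stated order agrees with the simple trend.
(C) N (period 2, group 15) vs Pb (period 6, group 14): the stated order agrees with the simple trend.
The exception is (A): pairing an electron in O's 2p⁴ costs repulsion energy, so O ionizes more easily than half-filled N (2p³).

(A)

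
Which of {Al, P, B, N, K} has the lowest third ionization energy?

Al

The third ionization energy removes an electron from the +2 ion. For each element: Al²⁺ still has 1 valence electron; P²⁺ still has 3 valence electrons; B²⁺ still has 1 valence electron; N²⁺ still has 3 valence electrons; K²⁺ is already 1 electron into the core.
Usually core removal costs more than valence removal, but here the competition is close: a tightly held n=2 valence electron can cost more to remove than an n=3 core electron, so the actual values have to decide it.
Valence configurations: Al²⁺ [Ne]3s¹, P²⁺ [Ne]3s²3p¹, B²⁺ [He]2s¹, N²⁺ [He]2s²2p¹.
The numbers (kJ/mol): Al 2745, P 2914, B 3660, N 4578, K 4420.
Putting it together, IE_3: Al < P < B < K < N.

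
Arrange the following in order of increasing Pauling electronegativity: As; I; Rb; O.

O is in period 2, group 16; As is in period 4, group 15; Rb is in period 5, group 1; I is in period 5, group 17.
Smaller atoms with higher effective nuclear charge are more electronegative.
Neither a single period nor a single group — weigh both effects.
As > Rb: both effects reinforce here, so As is clearly the higher of the two.
I > As: period and group pull opposite ways; the across-period shift dominates (2.66 vs 2.18).
O > I: the two effects oppose for this pair; the down-group effect wins (3.44 vs 2.66).
For reference (Pauling): O 3.44, As 2.18, Rb 0.82, I 2.66.
So from lowest to highest: Rb < As < I < O.

Rb, As, I, O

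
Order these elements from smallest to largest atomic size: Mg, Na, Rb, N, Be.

N < Be < Mg < Na < Rb

Be is in period 2, group 2; N is in period 2, group 15; Na is in period 3, group 1; Mg is in period 3, group 2; Rb is in period 5, group 1.
Across a period the added protons contract the valence shell; down a group each new principal shell makes the atom larger.
These span different periods and groups, so the two trends combine.
Be > N: Be lies to the left of N in period 2, so the across-period effect alone puts Be larger.
Mg > Be: they share group 2; the group trend gives Mg the larger value.
Na > Mg: both are in period 3; the period trend gives Na the larger value.
Rb > Na: Rb sits below Na in group 1, so the down-group effect alone puts Rb larger.
Approximate values (pm): Be 102, N 71, Na 155, Mg 139, Rb 210.
So from smallest to largest: N < Be < Mg < Na < Rb.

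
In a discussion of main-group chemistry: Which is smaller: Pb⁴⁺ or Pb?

Pb⁴⁺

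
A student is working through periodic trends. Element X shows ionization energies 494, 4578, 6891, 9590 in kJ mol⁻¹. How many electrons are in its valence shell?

1

Look for the largest jump between consecutive ionization energies: IE2/IE1 ≈ 9.3, far larger than any earlier ratio.
That jump marks the point where a core electron is being removed. So the atom has 1 valence electron.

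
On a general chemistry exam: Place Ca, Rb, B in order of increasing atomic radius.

B < Ca < Rb

Across a period the added protons contract the valence shell; down a group each new principal shell makes the atom larger.
Here both period and group differ, so the two effects have to be weighed against each other.
Ca > B: relative to B, both the across-period and down-group shifts push Ca's atomic radius up.
Rb > Ca: both effects reinforce here, so Rb is clearly the larger of the two.
For reference (pm): B 85, Ca 171, Rb 210.
So from smallest to largest: B < Ca < Rb.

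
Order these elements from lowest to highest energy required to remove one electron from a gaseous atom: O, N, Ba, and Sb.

Ba, Sb, O, N

N is in period 2, group 15; O is in period 2, group 16; Sb is in period 5, group 15; Ba is in period 6, group 2.
IE₁ increases left→right with effective nuclear charge and decreases top→bottom as the valence shell moves farther out.
Here both period and group differ, so the two effects have to be weighed against each other.
Sb > Ba: relative to Ba, both the across-period and down-group shifts push Sb's first ionization energy up.
O > Sb: relative to Sb, both the across-period and down-group shifts push O's first ionization energy up.
N > O: this pair runs against the simple trend — see the exception note.
Note the exception: N has a higher first ionization energy than O, contrary to the simple trend — pairing an electron in O's 2p⁴ costs repulsion energy, so O ionizes more easily than half-filled N (2p³).
Approximate values (kJ/mol): N 1402, O 1314, Sb 831, Ba 503.
So from lowest to highest: Ba < Sb < O < N.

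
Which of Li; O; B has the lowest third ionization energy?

B

IE_3 is the cost of taking one more electron from the +2 cation: Li²⁺ is already 1 electron into the core; O²⁺ still has 4 valence electrons; B²⁺ still has 1 valence electron.
Core electrons are held far more tightly than valence electrons, so Li tops the IE_3 order.
Valence configurations: O²⁺ [He]2s²2p², B²⁺ [He]2s¹.
Approximate IE_3 values (kJ/mol): Li 11815, O 5300, B 3660.
Hence IE_3: B < O < Li.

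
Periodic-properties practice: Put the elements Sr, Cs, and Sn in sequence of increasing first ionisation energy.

Removing the outermost electron gets harder across a period and easier down a group.
Here both period and group differ, so the two effects have to be weighed against each other.
Sr > Cs: relative to Cs, both the across-period and down-group shifts push Sr's first ionization energy up.
Sn > Sr: Sn lies to the right of Sr in period 5, so the across-period effect alone puts Sn higher.
For reference (kJ/mol): Sr 550, Sn 709, Cs 376.
So from lowest to highest: Cs < Sr < Sn.

Cs < Sr < Sn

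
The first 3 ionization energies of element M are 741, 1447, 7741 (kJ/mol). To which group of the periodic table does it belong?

Group 2

Look for the largest jump between consecutive ionization energies: IE3/IE2 ≈ 5.3, far larger than any earlier ratio.
That jump marks the point where a core electron is being removed. So the atom has 2 valence electrons.
A main-group element with 2 valence electrons is in group 2.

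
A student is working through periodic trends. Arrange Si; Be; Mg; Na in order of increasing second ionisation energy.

The second ionization energy removes an electron from the +1 ion. For each element: Si⁺ still has 3 valence electrons; Be⁺ still has 1 valence electron; Mg⁺ still has 1 valence electron; Na⁺ is the bare [Ne] core.
Core electrons are held far more tightly than valence electrons, so Na tops the IE_2 order.
Valence configurations: Si⁺ [Ne]3s²3p¹, Be⁺ [He]2s¹, Mg⁺ [Ne]3s¹.
The numbers (kJ/mol): Si 1577, Be 1757, Mg 1451, Na 4562.
Putting it together, IE_2: Mg < Si < Be < Na.

Mg < Si < Be < Na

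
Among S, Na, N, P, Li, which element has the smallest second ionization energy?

P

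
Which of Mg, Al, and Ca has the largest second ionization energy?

After 1 electron has been removed, what remains? Mg⁺ still has 1 valence electron; Al⁺ still has 2 valence electrons; Ca⁺ still has 1 valence electron.
All are still removing valence electrons, so compare the +1 ions as you would atoms: IE_2 generally rises across a period (higher Z_eff) and falls down a group (larger shell), subject to the usual subshell exceptions.
Valence configurations: Mg⁺ [Ne]3s¹, Al⁺ [Ne]3s², Ca⁺ [Ar]4s¹.
The numbers (kJ/mol): Mg 1451, Al 1817, Ca 1145.
Putting it together, IE_2: Ca < Mg < Al.

Al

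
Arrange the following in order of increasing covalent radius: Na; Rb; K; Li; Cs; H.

H < Li < Na < K < Rb < Cs

H is in period 1, group 1; Li is in period 2, group 1; Na is in period 3, group 1; K is in period 4, group 1; Rb is in period 5, group 1; Cs is in period 6, group 1.
Atomic radius shrinks across a period as nuclear charge pulls the same shell inward, and grows down a group as new shells are added.
All are in group 1, so atomic radius increases down the group.
So from smallest to largest: H < Li < Na < K < Rb < Cs.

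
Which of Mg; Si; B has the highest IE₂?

B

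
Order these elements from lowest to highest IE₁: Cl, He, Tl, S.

Tl < S < Cl < He

He is in period 1, group 18; S is in period 3, group 16; Cl is in period 3, group 17; Tl is in period 6, group 13.
Removing the outermost electron gets harder across a period and easier down a group.
Here both period and group differ, so the two effects have to be weighed against each other.
S > Tl: relative to Tl, both the across-period and down-group shifts push S's first ionization energy up.
Cl > S: both are in period 3; the period trend gives Cl the larger value.
He > Cl: relative to Cl, both the across-period and down-group shifts push He's first ionization energy up.
Approximate values (kJ/mol): He 2372, S 1000, Cl 1251, Tl 589.
So from lowest to highest: Tl < S < Cl < He.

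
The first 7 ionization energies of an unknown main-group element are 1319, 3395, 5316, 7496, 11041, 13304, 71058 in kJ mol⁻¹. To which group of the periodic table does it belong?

Look for the largest jump between consecutive ionization energies: IE7/IE6 ≈ 5.3, far larger than any earlier ratio.
That jump marks the point where a core electron is being removed. So the atom has 6 valence electrons.
A main-group element with 6 valence electrons is in group 16.

Group 16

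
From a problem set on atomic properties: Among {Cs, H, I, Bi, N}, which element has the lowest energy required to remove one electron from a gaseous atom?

Cs

H is in period 1, group 1; N is in period 2, group 15; I is in period 5, group 17; Cs is in period 6, group 1; Bi is in period 6, group 15.
IE₁ increases left→right with effective nuclear charge and decreases top→bottom as the valence shell moves farther out.
Here both period and group differ, so the two effects have to be weighed against each other.
Bi > Cs: Bi lies to the right of Cs in period 6, so the across-period effect alone puts Bi higher.
I > Bi: both effects reinforce here, so I is clearly the higher of the two.
H > I: the two effects oppose for this pair; the down-group effect wins (1312 vs 1008 kJ/mol).
N > H: period and group pull opposite ways; the across-period shift dominates (1402 vs 1312 kJ/mol).
Approximate values (kJ/mol): H 1312, N 1402, I 1008, Cs 376, Bi 703.
The lowest energy required to remove one electron from a gaseous atom among these belongs to Cs.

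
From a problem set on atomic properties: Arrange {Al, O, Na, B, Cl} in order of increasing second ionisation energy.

Consider each +1 ion: Al⁺ still has 2 valence electrons; O⁺ still has 5 valence electrons; Na⁺ is the bare [Ne] core; B⁺ still has 2 valence electrons; Cl⁺ still has 6 valence electrons.
Pulling an electron out of a noble-gas core costs far more than removing a remaining valence electron, so Na sits at the high end of IE_2.
Valence configurations: Al⁺ [Ne]3s², O⁺ [He]2s²2p³, B⁺ [He]2s², Cl⁺ [Ne]3s²3p⁴.
The numbers (kJ/mol): Al 1817, O 3388, Na 4562, B 2427, Cl 2298.
So the second ionization energies run Al < Cl < B < O < Na.

Al < Cl < B < O < Na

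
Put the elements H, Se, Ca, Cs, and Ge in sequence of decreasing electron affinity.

Se, Ge, H, Cs, Ca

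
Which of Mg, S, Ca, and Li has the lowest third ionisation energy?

S

Consider each +2 ion: Mg²⁺ is the bare [Ne] core; S²⁺ still has 4 valence electrons; Ca²⁺ is the bare [Ar] core; Li²⁺ is already 1 electron into the core.
Breaking into a closed-shell core is much more expensive than removing a leftover valence electron — Ca, Mg and Li have the largest IE_3 here.
Tabulated IE_3 (kJ/mol): Mg 7733, S 3357, Ca 4912, Li 11815.
Putting it together, IE_3: S < Ca < Mg < Li.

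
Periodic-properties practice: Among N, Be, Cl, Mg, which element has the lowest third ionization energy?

Consider each +2 ion: N²⁺ still has 3 valence electrons; Be²⁺ is the bare [He] core; Cl²⁺ still has 5 valence electrons; Mg²⁺ is the bare [Ne] core.
Core electrons are held far more tightly than valence electrons, so Mg and Be top the IE_3 order.
Valence configurations: N²⁺ [He]2s²2p¹, Cl²⁺ [Ne]3s²3p³.
Approximate IE_3 values (kJ/mol): N 4578, Be 14849, Cl 3822, Mg 7733.
So the third ionization energies run Cl < N < Mg < Be.

Cl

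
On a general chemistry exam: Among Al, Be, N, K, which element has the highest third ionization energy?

Be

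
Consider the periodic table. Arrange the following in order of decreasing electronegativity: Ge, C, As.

C > As > Ge

C is in period 2, group 14; Ge is in period 4, group 14; As is in period 4, group 15.
EN rises left→right (higher Z_eff, smaller atoms) and falls top→bottom (larger, more shielded atoms).
These span different periods and groups, so the two trends combine.
As > Ge: As lies to the right of Ge in period 4, so the across-period effect alone puts As higher.
C > As: the two effects oppose for this pair; the down-group effect wins (2.55 vs 2.18).
Approximate values (Pauling): C 2.55, Ge 2.01, As 2.18.
So from highest to lowest: C > As > Ge.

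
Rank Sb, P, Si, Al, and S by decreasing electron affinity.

S > Si > Sb > P > Al

Al is in period 3, group 13; Si is in period 3, group 14; P is in period 3, group 15; S is in period 3, group 16; Sb is in period 5, group 15.
Adding an electron releases more energy for atoms nearer the top right (short of the noble gases).
Here both period and group differ, so the two effects have to be weighed against each other.
P > Al: both are in period 3; the period trend gives P the larger value.
Sb > P: this pair runs against the simple trend — see the exception note.
Si > Sb: period and group pull opposite ways; the down-group shift dominates (134 vs 103 kJ/mol).
S > Si: S lies to the right of Si in period 3, so the across-period effect alone puts S higher.
Note the exception: Sb has a higher electron affinity than P, contrary to the simple trend — both are half-filled np³, but the pairing/repulsion penalty for the added electron shrinks as the p orbitals become larger and more diffuse down the group, and for Sb that outweighs the weaker nuclear attraction.
Note the exception: Si has a higher electron affinity than P, contrary to the simple trend — adding an electron to P's half-filled 3p³ is unfavourable, so Si (3p²) has the more exothermic EA.
Tabulated electron affinity (kJ/mol): Al 42, Si 134, P 72, S 200, Sb 103.
So from highest to lowest: S > Si > Sb > P > Al.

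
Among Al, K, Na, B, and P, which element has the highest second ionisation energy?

IE_2 is the cost of taking one more electron from the +1 cation: Al⁺ still has 2 valence electrons; K⁺ is the bare [Ar] core; Na⁺ is the bare [Ne] core; B⁺ still has 2 valence electrons; P⁺ still has 4 valence electrons.
Core electrons are held far more tightly than valence electrons, so K and Na top the IE_2 order.
Valence configurations: Al⁺ [Ne]3s², B⁺ [He]2s², P⁺ [Ne]3s²3p².
Approximate IE_2 values (kJ/mol): Al 1817, K 3052, Na 4562, B 2427, P 1907.
Putting it together, IE_2: Al < P < B < K < Na.

Na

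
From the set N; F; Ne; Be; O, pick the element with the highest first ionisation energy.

Ne

Be is in period 2, group 2; N is in period 2, group 15; O is in period 2, group 16; F is in period 2, group 17; Ne is in period 2, group 18.
Across a period the outer electron is held more tightly (higher IE₁); down a group it sits in a higher shell, more shielded, and comes off more easily.
All lie in period 2; the across-period trend (first ionization energy increases left to right) applies, with the exception below.
Note the exception: N has a higher first ionization energy than O, contrary to the simple trend — pairing an electron in O's 2p⁴ costs repulsion energy, so O ionizes more easily than half-filled N (2p³).
For reference (kJ/mol): Be 900, N 1402, O 1314, F 1681, Ne 2081.
The highest first ionisation energy among these belongs to Ne.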